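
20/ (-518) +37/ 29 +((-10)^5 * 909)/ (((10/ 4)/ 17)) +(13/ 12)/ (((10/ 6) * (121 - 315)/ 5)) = -3602734665206275/ 5828536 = -618119998.78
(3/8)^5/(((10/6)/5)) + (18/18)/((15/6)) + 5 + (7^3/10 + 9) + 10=9621053/163840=58.72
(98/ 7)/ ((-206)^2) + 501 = 10630225/ 21218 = 501.00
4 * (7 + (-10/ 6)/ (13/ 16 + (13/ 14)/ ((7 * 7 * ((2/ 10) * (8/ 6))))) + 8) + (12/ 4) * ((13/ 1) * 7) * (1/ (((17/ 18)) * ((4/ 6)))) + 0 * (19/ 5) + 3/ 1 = 120939854/ 247299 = 489.04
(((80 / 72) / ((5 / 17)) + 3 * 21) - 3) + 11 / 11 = 583 / 9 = 64.78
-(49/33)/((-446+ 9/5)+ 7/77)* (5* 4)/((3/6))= 0.13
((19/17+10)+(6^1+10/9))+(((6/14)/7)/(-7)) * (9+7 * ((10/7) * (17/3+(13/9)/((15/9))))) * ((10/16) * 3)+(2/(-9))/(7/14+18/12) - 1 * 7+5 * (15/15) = 694991/46648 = 14.90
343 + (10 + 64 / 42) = 7445 / 21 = 354.52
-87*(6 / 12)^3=-87 / 8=-10.88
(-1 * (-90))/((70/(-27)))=-243/7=-34.71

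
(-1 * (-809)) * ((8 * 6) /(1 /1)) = 38832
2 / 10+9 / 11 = 56 / 55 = 1.02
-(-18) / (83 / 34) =612 / 83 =7.37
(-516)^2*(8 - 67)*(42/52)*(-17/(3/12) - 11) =13030701768/13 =1002361674.46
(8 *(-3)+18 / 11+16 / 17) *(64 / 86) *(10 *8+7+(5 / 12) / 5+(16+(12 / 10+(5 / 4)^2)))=-203528836 / 120615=-1687.43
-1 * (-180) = 180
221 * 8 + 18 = 1786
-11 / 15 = -0.73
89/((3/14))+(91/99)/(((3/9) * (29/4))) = 397838/957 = 415.71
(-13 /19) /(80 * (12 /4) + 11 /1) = -13 /4769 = -0.00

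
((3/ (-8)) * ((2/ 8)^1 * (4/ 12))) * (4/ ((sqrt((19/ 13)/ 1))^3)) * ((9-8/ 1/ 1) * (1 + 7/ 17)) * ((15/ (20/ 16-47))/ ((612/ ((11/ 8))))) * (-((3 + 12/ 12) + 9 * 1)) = -9295 * sqrt(247)/ 152737656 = -0.00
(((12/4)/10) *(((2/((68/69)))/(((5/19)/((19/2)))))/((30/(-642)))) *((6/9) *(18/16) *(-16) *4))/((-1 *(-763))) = 47974734/1621375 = 29.59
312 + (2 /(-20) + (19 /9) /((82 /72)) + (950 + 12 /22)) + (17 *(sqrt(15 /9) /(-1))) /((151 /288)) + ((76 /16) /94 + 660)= 1631617577 /847880-1632 *sqrt(15) /151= 1882.49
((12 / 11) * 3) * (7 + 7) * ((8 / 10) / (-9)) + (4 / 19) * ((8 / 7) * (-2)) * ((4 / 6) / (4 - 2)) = -92896 / 21945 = -4.23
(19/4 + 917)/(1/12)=11061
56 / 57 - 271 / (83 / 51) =-783149 / 4731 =-165.54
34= 34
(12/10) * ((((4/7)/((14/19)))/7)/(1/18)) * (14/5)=8208/1225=6.70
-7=-7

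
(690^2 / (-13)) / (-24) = 39675 / 26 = 1525.96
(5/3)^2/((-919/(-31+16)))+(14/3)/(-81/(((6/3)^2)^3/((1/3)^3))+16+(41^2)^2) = 0.05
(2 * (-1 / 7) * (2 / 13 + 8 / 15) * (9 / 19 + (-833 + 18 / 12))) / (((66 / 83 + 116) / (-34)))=-5970767846 / 125706945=-47.50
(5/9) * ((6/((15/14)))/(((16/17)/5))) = 16.53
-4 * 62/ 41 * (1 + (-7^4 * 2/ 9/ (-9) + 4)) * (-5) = 157480/ 81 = 1944.20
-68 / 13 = -5.23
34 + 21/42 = 69/2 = 34.50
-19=-19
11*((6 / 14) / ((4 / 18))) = 297 / 14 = 21.21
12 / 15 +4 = 24 / 5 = 4.80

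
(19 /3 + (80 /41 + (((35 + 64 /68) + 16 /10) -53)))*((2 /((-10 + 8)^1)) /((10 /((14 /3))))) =525049 /156825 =3.35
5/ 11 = 0.45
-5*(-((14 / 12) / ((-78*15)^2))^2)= 49 / 13491987912000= 0.00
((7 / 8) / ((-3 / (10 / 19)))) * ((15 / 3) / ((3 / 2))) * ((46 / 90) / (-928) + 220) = -321551195 / 2856384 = -112.57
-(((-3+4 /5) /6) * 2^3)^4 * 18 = -7496192 /5625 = -1332.66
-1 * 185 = -185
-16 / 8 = -2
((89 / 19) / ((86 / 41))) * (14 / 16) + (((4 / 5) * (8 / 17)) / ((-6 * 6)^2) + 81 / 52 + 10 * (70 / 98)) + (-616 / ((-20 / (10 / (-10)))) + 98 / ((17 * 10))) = -160268653459 / 8190065520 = -19.57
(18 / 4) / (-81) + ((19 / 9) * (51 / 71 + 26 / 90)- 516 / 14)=-14003957 / 402570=-34.79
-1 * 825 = -825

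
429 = 429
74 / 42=37 / 21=1.76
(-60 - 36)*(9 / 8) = -108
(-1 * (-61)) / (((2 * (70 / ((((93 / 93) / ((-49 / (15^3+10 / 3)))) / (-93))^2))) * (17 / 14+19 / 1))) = 0.01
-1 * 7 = -7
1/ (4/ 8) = 2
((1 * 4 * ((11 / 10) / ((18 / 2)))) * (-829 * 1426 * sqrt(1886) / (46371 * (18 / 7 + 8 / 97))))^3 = -8483416.31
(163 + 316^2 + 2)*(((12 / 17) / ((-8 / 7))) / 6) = -700147 / 68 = -10296.28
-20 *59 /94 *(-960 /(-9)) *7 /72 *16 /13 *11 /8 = -3634400 /16497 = -220.31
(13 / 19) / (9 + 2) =13 / 209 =0.06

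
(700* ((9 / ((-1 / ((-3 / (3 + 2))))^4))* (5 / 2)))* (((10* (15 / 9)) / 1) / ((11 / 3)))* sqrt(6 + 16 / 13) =102060* sqrt(1222) / 143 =24949.11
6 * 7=42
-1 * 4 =-4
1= 1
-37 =-37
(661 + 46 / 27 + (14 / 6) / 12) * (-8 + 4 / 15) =-2076197 / 405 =-5126.41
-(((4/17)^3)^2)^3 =-68719476736/14063084452067724991009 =-0.00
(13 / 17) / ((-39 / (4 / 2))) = -0.04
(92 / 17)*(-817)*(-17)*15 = 1127460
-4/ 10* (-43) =86/ 5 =17.20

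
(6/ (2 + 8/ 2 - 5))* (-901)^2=4870806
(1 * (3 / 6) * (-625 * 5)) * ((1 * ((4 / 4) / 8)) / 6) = -32.55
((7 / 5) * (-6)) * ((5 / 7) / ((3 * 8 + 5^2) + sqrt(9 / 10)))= -2940 / 24001 + 18 * sqrt(10) / 24001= -0.12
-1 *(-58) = 58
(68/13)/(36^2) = 17/4212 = 0.00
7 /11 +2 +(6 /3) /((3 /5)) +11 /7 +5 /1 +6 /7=3095 /231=13.40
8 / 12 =0.67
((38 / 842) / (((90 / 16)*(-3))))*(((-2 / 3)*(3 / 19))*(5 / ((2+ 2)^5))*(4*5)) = 5 / 181872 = 0.00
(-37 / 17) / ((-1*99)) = 37 / 1683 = 0.02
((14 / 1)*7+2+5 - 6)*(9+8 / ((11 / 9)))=1539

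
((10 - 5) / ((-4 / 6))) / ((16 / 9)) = -135 / 32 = -4.22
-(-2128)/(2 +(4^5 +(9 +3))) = 1064/519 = 2.05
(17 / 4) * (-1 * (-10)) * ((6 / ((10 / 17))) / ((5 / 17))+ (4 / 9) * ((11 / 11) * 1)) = 134351 / 90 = 1492.79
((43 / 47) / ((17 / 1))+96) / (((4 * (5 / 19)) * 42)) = 2.17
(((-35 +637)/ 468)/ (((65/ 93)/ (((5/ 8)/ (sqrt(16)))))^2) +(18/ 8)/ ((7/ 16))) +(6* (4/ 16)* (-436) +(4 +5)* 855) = 221928693115/ 31496192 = 7046.21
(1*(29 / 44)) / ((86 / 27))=783 / 3784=0.21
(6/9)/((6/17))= 17/9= 1.89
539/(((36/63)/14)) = 26411/2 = 13205.50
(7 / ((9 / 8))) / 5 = 56 / 45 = 1.24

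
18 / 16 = 9 / 8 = 1.12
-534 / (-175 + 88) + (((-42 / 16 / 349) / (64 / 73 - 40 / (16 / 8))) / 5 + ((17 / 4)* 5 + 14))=23390708497 / 565156640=41.39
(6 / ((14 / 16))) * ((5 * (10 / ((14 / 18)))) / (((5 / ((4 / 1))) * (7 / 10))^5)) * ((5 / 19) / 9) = 393216000 / 15647317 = 25.13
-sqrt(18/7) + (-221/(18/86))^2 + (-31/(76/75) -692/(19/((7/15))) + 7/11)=377467400533/338580 -3 * sqrt(14)/7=1114852.79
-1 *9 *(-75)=675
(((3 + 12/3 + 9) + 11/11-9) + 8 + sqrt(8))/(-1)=-16-2 * sqrt(2)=-18.83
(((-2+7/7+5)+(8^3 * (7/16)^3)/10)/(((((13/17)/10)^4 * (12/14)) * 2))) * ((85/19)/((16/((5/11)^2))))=2640046609375/323257792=8167.00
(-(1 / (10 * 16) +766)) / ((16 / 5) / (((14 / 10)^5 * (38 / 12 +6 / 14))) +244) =-44434613111 / 14163591040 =-3.14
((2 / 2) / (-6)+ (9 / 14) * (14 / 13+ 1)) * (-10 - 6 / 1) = -5104 / 273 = -18.70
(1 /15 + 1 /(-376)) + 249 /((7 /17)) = 23876647 /39480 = 604.78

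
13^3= 2197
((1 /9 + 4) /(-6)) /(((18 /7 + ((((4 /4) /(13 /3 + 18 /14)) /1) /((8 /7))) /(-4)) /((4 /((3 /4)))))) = -7823872 /5422059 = -1.44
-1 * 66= -66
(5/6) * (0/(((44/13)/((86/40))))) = 0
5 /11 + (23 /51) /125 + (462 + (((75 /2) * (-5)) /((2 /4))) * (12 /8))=-14030869 /140250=-100.04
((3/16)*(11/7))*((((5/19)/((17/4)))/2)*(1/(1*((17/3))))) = 495/307496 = 0.00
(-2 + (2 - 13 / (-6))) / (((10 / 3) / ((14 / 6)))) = 91 / 60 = 1.52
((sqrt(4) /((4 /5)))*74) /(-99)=-185 /99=-1.87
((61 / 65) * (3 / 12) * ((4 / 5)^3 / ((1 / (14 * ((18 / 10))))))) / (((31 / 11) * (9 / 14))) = 2104256 / 1259375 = 1.67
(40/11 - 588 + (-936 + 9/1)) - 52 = -17197/11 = -1563.36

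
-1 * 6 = -6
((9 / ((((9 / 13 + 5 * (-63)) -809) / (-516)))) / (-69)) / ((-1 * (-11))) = -20124 / 3694559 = -0.01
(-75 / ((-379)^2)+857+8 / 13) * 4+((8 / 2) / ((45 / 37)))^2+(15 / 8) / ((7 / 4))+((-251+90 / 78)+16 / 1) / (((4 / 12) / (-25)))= 1110700762263923 / 52938890550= 20980.81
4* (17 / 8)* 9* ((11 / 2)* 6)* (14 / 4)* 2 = 35343 / 2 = 17671.50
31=31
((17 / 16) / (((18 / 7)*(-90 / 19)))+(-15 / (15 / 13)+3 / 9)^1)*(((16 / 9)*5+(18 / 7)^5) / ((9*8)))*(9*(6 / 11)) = -379148968777 / 3594008880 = -105.49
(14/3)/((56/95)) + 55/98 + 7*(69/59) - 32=-532025/34692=-15.34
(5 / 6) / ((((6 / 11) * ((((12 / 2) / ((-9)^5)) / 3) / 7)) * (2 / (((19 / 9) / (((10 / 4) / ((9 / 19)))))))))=-505197 / 8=-63149.62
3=3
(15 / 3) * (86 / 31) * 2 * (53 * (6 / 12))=22790 / 31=735.16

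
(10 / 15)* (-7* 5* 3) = -70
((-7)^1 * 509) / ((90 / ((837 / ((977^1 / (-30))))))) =994077 / 977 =1017.48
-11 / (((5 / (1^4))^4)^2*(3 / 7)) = -77 / 1171875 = -0.00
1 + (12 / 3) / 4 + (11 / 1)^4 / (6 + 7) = 14667 / 13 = 1128.23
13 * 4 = 52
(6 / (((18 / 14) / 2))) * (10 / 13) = 280 / 39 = 7.18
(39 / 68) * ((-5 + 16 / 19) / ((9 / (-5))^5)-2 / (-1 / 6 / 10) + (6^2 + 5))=1175705479 / 12715218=92.46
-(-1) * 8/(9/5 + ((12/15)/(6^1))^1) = 120/29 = 4.14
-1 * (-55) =55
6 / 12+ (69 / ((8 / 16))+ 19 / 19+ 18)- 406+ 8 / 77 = -38253 / 154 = -248.40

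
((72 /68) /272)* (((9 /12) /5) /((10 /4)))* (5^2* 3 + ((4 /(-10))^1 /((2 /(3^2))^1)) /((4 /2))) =20007 /1156000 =0.02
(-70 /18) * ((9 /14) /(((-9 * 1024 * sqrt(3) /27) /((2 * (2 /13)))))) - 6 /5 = -6 /5 + 5 * sqrt(3) /6656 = -1.20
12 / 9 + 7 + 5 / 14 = 365 / 42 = 8.69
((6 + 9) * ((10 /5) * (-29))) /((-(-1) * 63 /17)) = -4930 /21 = -234.76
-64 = -64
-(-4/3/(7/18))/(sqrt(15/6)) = 24* sqrt(10)/35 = 2.17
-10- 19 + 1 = -28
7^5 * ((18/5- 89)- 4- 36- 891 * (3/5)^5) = -10225177116/3125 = -3272056.68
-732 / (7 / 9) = -6588 / 7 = -941.14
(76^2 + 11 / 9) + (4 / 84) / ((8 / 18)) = 5777.33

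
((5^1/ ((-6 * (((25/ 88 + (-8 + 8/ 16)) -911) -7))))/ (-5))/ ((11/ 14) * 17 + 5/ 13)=-0.00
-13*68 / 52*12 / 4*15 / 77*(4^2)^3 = -3133440 / 77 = -40694.03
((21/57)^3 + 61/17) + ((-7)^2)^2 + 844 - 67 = 370988564/116603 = 3181.64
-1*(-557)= 557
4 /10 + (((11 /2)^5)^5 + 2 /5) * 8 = 541735297169418610284648727 /20971520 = 25831951960059099687.80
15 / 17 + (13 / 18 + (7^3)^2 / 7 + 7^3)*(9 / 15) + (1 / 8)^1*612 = 2643793 / 255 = 10367.82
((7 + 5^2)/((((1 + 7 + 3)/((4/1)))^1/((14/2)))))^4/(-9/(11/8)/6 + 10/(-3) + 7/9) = -5800621768704/480491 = -12072279.75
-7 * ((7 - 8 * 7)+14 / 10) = 1666 / 5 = 333.20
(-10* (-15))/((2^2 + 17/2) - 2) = 100/7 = 14.29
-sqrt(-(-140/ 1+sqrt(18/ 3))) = -11.73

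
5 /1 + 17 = 22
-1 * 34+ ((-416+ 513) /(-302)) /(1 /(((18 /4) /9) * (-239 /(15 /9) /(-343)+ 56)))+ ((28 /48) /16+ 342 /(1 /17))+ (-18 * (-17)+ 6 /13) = 6077.44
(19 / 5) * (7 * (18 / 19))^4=252047376 / 34295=7349.39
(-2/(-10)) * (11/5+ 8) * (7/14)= 51/50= 1.02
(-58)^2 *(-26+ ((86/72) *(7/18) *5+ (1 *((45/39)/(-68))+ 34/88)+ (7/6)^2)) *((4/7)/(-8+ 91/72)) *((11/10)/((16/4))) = 58151427734/33763275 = 1722.33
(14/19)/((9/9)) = 14/19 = 0.74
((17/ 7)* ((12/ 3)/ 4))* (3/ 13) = 51/ 91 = 0.56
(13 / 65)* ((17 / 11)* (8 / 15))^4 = 342102016 / 3706003125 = 0.09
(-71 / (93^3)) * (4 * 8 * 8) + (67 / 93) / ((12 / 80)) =3845044 / 804357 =4.78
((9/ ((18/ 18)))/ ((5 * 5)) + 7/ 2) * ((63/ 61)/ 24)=4053/ 24400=0.17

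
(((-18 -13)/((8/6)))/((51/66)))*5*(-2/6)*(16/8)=1705/17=100.29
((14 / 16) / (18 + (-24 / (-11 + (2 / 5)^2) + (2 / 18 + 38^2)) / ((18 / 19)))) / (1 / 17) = 2612169 / 271257556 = 0.01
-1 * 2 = -2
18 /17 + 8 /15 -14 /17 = 196 /255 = 0.77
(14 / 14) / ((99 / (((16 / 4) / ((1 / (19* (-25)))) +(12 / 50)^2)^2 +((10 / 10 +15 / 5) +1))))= 470024234807 / 12890625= 36462.49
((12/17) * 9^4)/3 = 26244/17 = 1543.76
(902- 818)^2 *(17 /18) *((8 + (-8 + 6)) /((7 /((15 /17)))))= 5040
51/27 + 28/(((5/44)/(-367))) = -4069211/45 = -90426.91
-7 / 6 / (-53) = 7 / 318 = 0.02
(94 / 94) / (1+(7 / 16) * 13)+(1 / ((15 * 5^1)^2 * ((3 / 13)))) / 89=24031391 / 160700625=0.15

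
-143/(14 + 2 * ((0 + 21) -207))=143/358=0.40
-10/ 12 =-5/ 6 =-0.83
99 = 99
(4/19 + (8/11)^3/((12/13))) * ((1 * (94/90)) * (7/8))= 3914113/6828030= 0.57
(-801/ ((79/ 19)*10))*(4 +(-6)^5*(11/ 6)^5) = 2450974293/ 790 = 3102499.11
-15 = -15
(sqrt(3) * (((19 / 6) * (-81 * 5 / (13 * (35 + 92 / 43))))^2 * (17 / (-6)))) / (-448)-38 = -38 + 68934926475 * sqrt(3) / 1544772529664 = -37.92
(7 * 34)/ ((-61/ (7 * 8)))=-13328/ 61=-218.49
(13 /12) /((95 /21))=0.24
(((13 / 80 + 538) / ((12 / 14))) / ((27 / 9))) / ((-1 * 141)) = -100457 / 67680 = -1.48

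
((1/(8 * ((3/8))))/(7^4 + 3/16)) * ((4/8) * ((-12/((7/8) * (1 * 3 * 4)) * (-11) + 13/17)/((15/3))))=4232/22859305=0.00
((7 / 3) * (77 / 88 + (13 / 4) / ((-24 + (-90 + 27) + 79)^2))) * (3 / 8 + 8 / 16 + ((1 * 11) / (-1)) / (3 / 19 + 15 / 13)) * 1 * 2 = -2691451 / 82944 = -32.45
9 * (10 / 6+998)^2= 8994001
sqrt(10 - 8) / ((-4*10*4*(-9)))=sqrt(2) / 1440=0.00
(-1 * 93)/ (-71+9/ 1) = 3/ 2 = 1.50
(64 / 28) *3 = 48 / 7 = 6.86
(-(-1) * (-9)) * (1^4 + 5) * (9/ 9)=-54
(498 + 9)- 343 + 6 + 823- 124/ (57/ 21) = 17999/ 19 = 947.32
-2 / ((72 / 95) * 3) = -0.88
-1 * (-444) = 444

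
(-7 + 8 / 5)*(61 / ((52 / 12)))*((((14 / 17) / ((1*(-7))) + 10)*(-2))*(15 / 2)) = 2490264 / 221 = 11268.16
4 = 4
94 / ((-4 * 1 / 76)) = -1786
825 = 825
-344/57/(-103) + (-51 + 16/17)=-4990373/99807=-50.00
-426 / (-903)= 142 / 301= 0.47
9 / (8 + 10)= 0.50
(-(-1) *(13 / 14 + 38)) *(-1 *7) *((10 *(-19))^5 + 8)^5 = 253633450709524772921183682137526794096918142309329911070720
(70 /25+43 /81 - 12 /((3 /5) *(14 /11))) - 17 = -83302 /2835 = -29.38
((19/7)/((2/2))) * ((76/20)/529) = 361/18515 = 0.02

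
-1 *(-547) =547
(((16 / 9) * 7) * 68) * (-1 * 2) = -15232 / 9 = -1692.44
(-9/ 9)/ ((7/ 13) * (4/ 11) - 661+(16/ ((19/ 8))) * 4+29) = 0.00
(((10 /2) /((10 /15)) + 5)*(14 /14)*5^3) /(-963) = -3125 /1926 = -1.62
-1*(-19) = 19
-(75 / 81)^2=-625 / 729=-0.86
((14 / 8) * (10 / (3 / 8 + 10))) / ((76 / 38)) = 70 / 83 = 0.84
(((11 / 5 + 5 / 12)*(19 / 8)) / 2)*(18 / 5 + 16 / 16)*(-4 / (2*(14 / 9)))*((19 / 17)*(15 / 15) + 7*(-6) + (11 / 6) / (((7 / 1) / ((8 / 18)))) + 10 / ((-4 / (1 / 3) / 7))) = 20544759223 / 23990400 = 856.37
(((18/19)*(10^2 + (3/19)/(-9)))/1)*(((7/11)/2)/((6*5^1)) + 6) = 22607933/39710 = 569.33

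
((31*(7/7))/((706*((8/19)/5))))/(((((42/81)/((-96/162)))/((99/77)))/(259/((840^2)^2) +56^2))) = -131374311505941793/54677339136000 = -2402.72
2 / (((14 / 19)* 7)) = 0.39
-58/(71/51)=-2958/71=-41.66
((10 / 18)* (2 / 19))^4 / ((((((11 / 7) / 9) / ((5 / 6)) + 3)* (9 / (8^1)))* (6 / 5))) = 7000000 / 2593324433673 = 0.00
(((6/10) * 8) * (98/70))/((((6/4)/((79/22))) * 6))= 2212/825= 2.68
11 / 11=1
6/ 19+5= 101/ 19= 5.32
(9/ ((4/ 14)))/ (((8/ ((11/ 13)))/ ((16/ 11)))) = 63/ 13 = 4.85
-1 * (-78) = 78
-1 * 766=-766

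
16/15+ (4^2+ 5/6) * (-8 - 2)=-2509/15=-167.27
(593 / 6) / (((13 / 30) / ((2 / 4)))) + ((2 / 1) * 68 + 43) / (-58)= 41829 / 377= 110.95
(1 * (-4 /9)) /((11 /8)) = -32 /99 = -0.32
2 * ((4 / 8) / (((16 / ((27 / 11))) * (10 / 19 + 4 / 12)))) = 1539 / 8624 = 0.18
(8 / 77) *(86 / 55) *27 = 4.39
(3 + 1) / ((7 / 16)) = 64 / 7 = 9.14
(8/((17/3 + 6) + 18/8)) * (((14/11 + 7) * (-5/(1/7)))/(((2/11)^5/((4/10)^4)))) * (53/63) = -1129816688/62625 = -18040.99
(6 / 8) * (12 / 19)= 9 / 19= 0.47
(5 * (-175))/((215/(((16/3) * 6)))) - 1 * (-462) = 14266/43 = 331.77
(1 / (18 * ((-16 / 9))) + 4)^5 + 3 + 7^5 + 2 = 597155480191 / 33554432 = 17796.62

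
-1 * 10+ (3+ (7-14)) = -14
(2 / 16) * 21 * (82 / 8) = 26.91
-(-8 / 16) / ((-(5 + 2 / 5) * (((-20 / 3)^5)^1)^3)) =531441 / 13107200000000000000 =0.00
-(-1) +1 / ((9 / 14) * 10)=52 / 45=1.16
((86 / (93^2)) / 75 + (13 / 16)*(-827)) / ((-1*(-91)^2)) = 6973903549 / 85946842800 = 0.08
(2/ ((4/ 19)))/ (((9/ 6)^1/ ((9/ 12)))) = 19/ 4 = 4.75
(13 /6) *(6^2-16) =130 /3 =43.33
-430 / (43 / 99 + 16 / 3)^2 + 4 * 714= 926958666 / 326041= 2843.07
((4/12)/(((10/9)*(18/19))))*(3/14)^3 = 171/54880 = 0.00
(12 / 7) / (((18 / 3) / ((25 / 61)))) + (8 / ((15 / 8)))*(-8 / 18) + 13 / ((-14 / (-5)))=2.86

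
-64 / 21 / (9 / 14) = -128 / 27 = -4.74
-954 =-954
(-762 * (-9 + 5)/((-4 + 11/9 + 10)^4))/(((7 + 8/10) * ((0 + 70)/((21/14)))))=4999482/1624406875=0.00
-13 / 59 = -0.22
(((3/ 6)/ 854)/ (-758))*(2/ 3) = -1/ 1941996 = -0.00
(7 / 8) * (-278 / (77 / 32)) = -1112 / 11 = -101.09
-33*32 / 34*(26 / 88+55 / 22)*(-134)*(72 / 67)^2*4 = 61212672 / 1139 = 53742.47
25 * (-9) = -225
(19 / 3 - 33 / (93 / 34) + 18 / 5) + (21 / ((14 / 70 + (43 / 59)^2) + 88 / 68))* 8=5630169367 / 69663045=80.82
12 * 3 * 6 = 216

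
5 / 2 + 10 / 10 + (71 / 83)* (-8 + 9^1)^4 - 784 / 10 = -61457 / 830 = -74.04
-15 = -15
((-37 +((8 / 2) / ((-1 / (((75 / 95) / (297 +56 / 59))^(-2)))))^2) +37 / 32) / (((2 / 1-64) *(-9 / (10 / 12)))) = 484755252.15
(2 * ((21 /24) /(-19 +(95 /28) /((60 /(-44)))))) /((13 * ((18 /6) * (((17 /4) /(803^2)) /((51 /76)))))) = -94786923 /445835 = -212.61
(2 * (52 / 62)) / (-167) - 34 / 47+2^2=794814 / 243319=3.27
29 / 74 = 0.39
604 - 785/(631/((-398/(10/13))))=787283/631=1247.68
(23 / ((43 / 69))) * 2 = 3174 / 43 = 73.81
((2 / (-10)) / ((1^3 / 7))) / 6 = -7 / 30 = -0.23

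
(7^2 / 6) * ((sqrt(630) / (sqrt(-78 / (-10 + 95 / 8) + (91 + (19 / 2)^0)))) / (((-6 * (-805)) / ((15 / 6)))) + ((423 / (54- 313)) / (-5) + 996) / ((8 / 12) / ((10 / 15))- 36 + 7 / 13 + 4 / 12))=-117412113 / 492470 + 35 * sqrt(2) / 3312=-238.40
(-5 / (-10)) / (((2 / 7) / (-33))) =-231 / 4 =-57.75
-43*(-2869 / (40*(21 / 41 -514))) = -5058047 / 842120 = -6.01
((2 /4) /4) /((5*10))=1 /400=0.00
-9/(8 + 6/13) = -117/110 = -1.06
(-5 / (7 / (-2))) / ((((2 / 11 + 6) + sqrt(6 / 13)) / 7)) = 1.46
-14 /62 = -7 /31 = -0.23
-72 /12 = -6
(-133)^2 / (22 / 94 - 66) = -831383 / 3091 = -268.97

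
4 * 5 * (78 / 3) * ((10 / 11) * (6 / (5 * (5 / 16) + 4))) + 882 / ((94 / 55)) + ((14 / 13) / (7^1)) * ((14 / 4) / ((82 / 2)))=25162210076 / 24524929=1025.99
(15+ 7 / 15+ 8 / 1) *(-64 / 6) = -11264 / 45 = -250.31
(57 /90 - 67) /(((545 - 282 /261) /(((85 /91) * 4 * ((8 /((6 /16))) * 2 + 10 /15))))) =-19631260 /993741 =-19.75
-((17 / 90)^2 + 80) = -648289 / 8100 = -80.04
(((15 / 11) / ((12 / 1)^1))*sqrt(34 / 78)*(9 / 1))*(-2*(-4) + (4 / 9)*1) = 95*sqrt(663) / 429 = 5.70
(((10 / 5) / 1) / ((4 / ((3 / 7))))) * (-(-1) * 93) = 279 / 14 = 19.93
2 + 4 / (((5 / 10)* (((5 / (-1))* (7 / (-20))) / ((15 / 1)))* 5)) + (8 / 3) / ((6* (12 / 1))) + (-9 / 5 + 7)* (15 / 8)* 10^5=184277977 / 189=975015.75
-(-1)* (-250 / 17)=-14.71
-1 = -1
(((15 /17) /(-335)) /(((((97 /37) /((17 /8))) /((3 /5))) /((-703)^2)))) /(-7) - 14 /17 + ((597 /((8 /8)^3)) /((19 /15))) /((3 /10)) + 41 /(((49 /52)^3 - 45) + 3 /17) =1659.73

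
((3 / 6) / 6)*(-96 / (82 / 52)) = -208 / 41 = -5.07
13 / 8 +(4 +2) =61 / 8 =7.62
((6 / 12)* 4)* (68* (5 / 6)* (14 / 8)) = 595 / 3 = 198.33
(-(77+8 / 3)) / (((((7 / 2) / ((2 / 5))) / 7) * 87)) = -956 / 1305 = -0.73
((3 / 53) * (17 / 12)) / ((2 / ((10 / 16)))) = 85 / 3392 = 0.03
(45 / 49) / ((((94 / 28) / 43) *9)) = 430 / 329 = 1.31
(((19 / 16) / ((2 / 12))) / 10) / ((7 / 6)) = 171 / 280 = 0.61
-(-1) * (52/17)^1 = 52/17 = 3.06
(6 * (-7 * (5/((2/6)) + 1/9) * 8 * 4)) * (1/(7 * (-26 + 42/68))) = 295936/2589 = 114.31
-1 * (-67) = 67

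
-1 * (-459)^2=-210681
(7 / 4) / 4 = 7 / 16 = 0.44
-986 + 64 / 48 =-984.67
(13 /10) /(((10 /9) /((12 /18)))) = 39 /50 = 0.78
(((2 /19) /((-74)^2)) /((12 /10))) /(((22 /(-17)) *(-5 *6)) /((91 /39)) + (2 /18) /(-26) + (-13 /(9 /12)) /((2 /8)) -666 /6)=-23205 /237135055942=-0.00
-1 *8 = -8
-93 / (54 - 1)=-93 / 53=-1.75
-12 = -12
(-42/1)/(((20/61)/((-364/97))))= 233142/485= 480.71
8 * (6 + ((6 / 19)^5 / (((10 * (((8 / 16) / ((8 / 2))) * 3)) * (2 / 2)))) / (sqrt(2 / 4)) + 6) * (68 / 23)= 5640192 * sqrt(2) / 284751385 + 6528 / 23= 283.85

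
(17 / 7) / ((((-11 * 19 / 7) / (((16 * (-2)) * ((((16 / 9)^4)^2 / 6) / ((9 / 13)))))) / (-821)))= -12468530578456576 / 242912646603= -51329.28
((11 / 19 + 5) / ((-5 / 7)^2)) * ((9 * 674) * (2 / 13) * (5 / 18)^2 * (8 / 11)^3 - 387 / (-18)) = 39795028217 / 73970325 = 537.99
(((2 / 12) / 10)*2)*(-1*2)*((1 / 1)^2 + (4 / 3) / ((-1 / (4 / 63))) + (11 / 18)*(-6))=104 / 567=0.18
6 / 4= 3 / 2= 1.50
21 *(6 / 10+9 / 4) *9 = 538.65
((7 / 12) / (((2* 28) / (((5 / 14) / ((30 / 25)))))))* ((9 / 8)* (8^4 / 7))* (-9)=-900 / 49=-18.37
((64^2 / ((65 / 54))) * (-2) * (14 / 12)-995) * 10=-1161542 / 13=-89349.38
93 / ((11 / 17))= 143.73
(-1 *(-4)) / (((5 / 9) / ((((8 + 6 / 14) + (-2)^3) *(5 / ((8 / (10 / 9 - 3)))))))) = -51 / 14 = -3.64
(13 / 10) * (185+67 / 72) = 174031 / 720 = 241.71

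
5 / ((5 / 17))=17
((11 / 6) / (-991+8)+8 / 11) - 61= -3910495 / 64878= -60.27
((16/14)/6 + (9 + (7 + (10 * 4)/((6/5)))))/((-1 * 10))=-104/21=-4.95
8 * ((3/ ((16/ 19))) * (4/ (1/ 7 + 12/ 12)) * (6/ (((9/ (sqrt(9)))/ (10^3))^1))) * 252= 50274000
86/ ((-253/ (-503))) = 43258/ 253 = 170.98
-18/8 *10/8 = -45/16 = -2.81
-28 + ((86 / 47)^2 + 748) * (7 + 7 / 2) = 17365292 / 2209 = 7861.16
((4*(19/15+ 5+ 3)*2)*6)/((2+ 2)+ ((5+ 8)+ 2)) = 2224/95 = 23.41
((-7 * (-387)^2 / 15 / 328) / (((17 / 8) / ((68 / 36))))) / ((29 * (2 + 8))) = -38829 / 59450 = -0.65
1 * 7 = 7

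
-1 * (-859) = 859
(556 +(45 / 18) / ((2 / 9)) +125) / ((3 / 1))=230.75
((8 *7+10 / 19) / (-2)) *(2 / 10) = -5.65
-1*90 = -90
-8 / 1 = -8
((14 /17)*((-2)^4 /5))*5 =224 /17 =13.18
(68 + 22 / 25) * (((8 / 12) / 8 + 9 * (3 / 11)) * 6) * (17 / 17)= 57687 / 55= 1048.85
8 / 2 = 4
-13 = -13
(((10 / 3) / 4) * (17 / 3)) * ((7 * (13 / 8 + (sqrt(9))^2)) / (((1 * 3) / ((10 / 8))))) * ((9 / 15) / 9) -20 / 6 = 33295 / 5184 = 6.42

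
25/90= 5/18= 0.28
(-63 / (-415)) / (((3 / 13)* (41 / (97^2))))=2568657 / 17015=150.96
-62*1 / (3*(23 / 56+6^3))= -3472 / 36357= -0.10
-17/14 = -1.21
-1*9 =-9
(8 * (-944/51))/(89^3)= -7552/35953419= -0.00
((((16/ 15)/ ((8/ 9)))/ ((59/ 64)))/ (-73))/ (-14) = 192/ 150745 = 0.00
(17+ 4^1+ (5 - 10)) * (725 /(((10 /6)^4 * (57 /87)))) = 1089936 /475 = 2294.60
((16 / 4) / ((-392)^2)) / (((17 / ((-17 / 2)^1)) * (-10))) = 0.00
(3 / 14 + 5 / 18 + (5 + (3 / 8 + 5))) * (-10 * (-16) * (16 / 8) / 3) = 219080 / 189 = 1159.15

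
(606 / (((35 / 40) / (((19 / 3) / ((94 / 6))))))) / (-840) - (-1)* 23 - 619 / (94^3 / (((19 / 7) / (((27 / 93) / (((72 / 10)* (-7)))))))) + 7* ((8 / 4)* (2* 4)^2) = 9350688761 / 10174654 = 919.02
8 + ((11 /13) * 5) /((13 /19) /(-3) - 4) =21929 /3133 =7.00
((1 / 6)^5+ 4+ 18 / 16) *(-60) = -199265 / 648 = -307.51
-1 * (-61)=61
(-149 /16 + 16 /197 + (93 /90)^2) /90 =-5789557 /63828000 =-0.09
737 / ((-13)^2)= 737 / 169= 4.36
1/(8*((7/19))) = 0.34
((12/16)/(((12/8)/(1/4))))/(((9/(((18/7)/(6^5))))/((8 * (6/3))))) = 1/13608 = 0.00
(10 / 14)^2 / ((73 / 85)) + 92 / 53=441709 / 189581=2.33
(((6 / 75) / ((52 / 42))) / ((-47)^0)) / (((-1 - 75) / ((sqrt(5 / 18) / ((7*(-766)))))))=sqrt(10) / 37840400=0.00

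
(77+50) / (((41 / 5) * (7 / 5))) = 3175 / 287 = 11.06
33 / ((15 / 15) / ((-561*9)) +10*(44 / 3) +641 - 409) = 166617 / 1911887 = 0.09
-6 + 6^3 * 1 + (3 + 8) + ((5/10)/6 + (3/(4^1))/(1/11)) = 688/3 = 229.33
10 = 10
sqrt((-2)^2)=2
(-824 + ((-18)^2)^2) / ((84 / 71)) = 1848698 / 21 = 88033.24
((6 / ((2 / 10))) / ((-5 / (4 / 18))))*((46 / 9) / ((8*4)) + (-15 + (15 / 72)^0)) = 1993 / 108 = 18.45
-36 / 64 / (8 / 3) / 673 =-27 / 86144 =-0.00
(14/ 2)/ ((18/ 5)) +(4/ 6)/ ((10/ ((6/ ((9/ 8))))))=23/ 10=2.30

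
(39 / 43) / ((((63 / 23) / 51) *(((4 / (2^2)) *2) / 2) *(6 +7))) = 391 / 301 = 1.30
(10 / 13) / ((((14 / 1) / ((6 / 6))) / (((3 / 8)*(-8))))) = -15 / 91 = -0.16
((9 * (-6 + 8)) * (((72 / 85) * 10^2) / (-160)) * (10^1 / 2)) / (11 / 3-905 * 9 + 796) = 1215 / 187306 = 0.01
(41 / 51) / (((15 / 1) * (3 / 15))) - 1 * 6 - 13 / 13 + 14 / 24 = -3763 / 612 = -6.15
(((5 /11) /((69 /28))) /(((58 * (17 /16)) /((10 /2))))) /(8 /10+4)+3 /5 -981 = -5502776522 /5612805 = -980.40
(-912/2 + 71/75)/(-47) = 34129/3525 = 9.68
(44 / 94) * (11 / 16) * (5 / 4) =605 / 1504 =0.40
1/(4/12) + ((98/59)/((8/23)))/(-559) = 394645/131924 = 2.99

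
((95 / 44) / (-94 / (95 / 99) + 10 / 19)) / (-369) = 9025 / 150280416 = 0.00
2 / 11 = 0.18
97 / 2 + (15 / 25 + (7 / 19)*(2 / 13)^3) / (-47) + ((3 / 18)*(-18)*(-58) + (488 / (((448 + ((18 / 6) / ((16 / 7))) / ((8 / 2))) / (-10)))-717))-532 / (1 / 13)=-4177757025770239 / 562933992530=-7421.40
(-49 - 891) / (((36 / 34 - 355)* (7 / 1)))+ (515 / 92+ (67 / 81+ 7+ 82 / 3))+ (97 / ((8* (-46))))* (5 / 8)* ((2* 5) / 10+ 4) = 40.31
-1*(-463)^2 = -214369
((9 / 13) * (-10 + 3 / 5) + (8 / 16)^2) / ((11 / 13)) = -1627 / 220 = -7.40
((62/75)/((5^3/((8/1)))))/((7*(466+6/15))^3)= 31/20390179032300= 0.00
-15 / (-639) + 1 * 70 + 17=18536 / 213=87.02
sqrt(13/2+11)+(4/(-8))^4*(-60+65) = 5/16+sqrt(70)/2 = 4.50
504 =504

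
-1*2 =-2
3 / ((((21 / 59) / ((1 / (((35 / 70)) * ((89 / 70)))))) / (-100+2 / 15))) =-353528 / 267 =-1324.07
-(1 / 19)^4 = -0.00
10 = 10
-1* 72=-72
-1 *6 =-6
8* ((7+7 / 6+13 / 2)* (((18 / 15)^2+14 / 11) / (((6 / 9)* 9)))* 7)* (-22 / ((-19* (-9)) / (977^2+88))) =-92353868992 / 2025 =-45606848.88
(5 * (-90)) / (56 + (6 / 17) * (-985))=3825 / 2479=1.54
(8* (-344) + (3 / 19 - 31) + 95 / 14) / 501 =-738431 / 133266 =-5.54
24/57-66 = -65.58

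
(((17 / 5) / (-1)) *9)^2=23409 / 25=936.36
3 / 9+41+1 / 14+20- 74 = -529 / 42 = -12.60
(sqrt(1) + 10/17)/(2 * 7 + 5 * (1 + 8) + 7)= 9/374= 0.02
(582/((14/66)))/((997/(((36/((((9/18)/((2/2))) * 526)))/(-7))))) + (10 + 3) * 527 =6850.95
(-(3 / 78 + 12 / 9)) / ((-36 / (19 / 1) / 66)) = 22363 / 468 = 47.78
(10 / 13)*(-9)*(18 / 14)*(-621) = 503010 / 91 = 5527.58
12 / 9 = 4 / 3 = 1.33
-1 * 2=-2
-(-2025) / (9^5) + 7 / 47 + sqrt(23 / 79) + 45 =sqrt(1817) / 79 + 1548113 / 34263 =45.72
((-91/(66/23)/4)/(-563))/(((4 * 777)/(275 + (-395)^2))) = 3894475/5499384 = 0.71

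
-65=-65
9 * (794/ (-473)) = -7146/ 473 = -15.11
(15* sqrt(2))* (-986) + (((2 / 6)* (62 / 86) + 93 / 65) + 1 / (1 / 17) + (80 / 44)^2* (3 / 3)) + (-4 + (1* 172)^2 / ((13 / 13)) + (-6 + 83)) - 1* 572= 29531502122 / 1014585 - 14790* sqrt(2)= 8190.76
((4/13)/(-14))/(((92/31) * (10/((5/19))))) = -31/159068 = -0.00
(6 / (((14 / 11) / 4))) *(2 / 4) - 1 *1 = 59 / 7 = 8.43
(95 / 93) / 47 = 95 / 4371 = 0.02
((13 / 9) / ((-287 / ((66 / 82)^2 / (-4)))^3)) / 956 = 1865453733 / 6870473941968317669632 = 0.00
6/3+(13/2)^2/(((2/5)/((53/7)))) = 801.73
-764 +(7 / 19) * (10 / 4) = -28997 / 38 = -763.08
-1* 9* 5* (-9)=405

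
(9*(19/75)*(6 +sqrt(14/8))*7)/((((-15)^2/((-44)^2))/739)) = 743159.13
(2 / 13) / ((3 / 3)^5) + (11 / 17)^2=2151 / 3757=0.57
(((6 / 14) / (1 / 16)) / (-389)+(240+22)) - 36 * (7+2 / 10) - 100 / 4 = -302493 / 13615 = -22.22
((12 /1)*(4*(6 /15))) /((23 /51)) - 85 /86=411281 /9890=41.59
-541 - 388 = -929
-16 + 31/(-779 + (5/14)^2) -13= -4433187/152659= -29.04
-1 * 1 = -1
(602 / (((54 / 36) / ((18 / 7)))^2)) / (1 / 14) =24768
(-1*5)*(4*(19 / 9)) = -380 / 9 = -42.22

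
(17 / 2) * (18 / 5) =153 / 5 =30.60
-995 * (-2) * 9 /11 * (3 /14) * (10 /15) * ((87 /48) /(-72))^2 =836795 /5677056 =0.15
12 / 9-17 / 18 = 0.39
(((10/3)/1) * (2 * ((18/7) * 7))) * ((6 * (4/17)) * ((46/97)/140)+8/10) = 1114752/11543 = 96.57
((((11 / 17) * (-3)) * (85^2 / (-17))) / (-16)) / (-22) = 75 / 32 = 2.34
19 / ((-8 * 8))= -0.30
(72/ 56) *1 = 9/ 7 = 1.29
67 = 67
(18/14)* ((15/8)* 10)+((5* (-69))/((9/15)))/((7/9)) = -20025/28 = -715.18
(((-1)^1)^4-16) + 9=-6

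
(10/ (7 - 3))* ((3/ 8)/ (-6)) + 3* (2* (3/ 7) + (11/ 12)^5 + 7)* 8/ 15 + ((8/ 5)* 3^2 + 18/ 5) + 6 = 40770377/ 1088640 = 37.45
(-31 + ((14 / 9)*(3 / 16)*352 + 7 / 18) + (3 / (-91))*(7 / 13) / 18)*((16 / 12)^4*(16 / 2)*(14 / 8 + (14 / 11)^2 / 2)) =23174520320 / 4969107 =4663.72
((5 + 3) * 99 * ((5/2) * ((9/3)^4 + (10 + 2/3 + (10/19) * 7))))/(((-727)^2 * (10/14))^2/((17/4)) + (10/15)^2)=6723122175/1194190913936102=0.00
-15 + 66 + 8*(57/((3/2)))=355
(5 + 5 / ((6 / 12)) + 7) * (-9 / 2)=-99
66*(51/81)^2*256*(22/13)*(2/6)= 35808256/9477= 3778.44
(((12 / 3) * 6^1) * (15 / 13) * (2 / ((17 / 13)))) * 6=4320 / 17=254.12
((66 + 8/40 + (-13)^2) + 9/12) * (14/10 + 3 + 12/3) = 99099/50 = 1981.98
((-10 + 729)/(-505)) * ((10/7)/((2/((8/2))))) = -2876/707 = -4.07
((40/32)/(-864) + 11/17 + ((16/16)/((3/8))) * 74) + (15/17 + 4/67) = 783029441/3936384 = 198.92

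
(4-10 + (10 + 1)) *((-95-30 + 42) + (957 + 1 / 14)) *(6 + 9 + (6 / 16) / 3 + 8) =11319225 / 112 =101064.51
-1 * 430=-430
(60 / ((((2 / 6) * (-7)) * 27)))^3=-8000 / 9261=-0.86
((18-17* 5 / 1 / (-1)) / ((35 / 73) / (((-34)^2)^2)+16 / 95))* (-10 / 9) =-9545514864800 / 14047593957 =-679.51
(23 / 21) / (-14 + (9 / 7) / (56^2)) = -72128 / 921957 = -0.08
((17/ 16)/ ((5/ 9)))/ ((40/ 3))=459/ 3200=0.14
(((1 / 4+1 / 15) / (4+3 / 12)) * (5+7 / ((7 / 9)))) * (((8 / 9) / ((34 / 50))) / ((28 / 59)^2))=330695 / 54621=6.05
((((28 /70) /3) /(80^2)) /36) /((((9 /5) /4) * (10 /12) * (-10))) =-1 /6480000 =-0.00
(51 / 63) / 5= 17 / 105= 0.16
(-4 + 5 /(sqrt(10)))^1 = -4 + sqrt(10) /2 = -2.42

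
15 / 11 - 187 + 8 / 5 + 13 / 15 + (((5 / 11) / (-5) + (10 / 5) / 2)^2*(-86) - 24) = -278.24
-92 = -92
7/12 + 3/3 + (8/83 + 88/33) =1443/332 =4.35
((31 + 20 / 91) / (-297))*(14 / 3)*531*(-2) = 223492 / 429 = 520.96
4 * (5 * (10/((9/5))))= 1000/9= 111.11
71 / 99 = 0.72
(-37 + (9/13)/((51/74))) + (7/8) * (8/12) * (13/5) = -457189/13260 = -34.48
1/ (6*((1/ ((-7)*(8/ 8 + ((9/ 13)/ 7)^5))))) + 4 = 7577503666/ 2674423479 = 2.83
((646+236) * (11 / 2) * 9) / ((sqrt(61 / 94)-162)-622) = -1072497888 / 19259201-14553 * sqrt(5734) / 19259201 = -55.74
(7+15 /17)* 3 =402 /17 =23.65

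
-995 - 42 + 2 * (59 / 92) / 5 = -1036.74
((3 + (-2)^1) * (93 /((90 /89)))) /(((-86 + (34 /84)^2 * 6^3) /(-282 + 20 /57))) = 35005747 /68400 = 511.78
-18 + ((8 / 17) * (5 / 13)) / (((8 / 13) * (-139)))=-42539 / 2363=-18.00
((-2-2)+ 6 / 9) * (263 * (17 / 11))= -44710 / 33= -1354.85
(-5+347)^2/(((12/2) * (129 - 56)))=19494/73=267.04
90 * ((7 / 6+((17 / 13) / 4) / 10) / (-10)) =-5613 / 520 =-10.79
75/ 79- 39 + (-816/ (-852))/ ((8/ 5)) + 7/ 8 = -1641285/ 44872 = -36.58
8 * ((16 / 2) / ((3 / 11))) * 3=704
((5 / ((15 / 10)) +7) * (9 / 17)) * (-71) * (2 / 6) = -129.47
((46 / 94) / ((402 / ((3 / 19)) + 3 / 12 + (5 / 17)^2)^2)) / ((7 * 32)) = 1920983 / 5701290290270050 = 0.00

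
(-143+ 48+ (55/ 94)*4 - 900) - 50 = -1042.66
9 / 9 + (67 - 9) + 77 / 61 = 3676 / 61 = 60.26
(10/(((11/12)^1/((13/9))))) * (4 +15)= 9880/33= 299.39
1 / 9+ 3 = 28 / 9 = 3.11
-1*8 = -8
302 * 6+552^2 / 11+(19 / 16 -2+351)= 5255809 / 176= 29862.55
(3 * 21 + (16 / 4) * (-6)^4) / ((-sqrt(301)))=-5247 * sqrt(301) / 301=-302.43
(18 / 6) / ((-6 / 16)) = -8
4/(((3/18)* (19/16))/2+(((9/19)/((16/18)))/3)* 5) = 14592/3601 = 4.05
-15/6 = -5/2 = -2.50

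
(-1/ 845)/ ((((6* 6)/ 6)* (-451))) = 1/ 2286570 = 0.00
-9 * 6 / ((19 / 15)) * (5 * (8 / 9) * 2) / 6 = -1200 / 19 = -63.16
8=8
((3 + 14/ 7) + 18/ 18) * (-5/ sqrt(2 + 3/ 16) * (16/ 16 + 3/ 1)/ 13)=-96 * sqrt(35)/ 91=-6.24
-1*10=-10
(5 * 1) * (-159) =-795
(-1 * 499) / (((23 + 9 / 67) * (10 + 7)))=-33433 / 26350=-1.27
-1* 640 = -640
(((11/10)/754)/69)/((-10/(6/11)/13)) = -1/66700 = -0.00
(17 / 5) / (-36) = -17 / 180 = -0.09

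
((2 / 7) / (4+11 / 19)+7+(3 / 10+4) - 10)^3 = 571167214073 / 225866529000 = 2.53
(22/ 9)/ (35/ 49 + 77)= 77/ 2448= 0.03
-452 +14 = -438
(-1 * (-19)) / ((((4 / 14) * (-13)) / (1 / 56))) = -19 / 208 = -0.09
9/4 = 2.25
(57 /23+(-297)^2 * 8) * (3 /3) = 16230513 /23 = 705674.48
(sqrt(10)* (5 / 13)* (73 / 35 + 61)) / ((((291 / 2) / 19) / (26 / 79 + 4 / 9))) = 15382400* sqrt(10) / 6275997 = 7.75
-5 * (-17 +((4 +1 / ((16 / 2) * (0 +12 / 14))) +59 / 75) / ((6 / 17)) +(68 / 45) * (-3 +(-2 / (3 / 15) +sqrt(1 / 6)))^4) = -2813048327 / 12960 +897260 * sqrt(6) / 81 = -189922.50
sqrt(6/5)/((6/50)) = 5*sqrt(30)/3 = 9.13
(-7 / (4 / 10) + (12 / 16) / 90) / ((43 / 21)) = -14693 / 1720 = -8.54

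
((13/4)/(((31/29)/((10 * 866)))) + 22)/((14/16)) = 6535096/217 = 30115.65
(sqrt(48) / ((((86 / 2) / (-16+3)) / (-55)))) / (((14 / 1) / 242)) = 346060 * sqrt(3) / 301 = 1991.34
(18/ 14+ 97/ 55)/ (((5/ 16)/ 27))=507168/ 1925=263.46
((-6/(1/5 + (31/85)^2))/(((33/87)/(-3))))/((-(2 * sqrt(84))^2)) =-209525/494032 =-0.42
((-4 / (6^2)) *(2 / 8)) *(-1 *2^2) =1 / 9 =0.11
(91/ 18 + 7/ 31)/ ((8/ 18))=2947/ 248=11.88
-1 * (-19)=19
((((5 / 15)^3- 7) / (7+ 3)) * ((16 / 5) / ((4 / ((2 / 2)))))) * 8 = -3008 / 675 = -4.46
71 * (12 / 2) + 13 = 439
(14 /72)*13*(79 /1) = 7189 /36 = 199.69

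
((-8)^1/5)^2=64/25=2.56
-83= -83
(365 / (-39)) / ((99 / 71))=-25915 / 3861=-6.71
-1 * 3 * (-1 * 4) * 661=7932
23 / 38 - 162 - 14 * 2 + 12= -177.39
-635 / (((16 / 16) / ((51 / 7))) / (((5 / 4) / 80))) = -32385 / 448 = -72.29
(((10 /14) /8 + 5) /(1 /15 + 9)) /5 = 855 /7616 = 0.11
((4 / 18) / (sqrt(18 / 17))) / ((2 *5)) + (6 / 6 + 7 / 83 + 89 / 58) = sqrt(34) / 270 + 12607 / 4814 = 2.64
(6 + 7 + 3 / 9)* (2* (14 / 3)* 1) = 1120 / 9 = 124.44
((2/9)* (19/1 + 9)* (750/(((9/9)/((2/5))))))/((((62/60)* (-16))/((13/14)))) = -3250/31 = -104.84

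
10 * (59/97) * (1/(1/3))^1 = 1770/97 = 18.25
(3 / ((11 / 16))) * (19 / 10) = 456 / 55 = 8.29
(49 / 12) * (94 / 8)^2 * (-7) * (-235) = 178056445 / 192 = 927377.32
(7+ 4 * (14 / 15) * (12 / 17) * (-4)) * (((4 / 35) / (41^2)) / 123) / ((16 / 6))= -43 / 58582850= -0.00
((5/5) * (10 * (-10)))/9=-100/9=-11.11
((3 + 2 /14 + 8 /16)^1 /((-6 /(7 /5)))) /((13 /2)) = -17 /130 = -0.13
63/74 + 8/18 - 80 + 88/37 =-50833/666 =-76.33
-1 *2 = -2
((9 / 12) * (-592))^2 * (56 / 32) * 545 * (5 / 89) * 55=51705076500 / 89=580955915.73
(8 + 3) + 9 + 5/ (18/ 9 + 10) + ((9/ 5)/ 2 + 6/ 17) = 22103/ 1020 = 21.67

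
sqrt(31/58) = sqrt(1798)/58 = 0.73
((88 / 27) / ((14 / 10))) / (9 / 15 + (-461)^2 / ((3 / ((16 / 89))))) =195800 / 1071156303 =0.00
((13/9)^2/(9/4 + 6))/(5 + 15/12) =0.04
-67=-67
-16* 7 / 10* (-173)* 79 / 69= 765352 / 345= 2218.41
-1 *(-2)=2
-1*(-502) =502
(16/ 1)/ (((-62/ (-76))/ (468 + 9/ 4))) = 285912/ 31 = 9222.97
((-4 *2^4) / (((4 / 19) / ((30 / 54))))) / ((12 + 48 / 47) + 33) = -71440 / 19467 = -3.67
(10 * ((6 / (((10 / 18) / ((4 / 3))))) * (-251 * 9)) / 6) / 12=-4518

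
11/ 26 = 0.42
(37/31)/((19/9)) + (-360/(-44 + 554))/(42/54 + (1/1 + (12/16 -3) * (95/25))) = 8172999/12205847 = 0.67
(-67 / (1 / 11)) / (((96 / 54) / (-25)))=165825 / 16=10364.06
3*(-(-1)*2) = 6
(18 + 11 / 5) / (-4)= -101 / 20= -5.05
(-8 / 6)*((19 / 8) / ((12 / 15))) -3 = -167 / 24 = -6.96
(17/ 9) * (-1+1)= 0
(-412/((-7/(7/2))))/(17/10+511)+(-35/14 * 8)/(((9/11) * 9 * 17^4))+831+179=11681990856130/11561728509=1010.40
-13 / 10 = -1.30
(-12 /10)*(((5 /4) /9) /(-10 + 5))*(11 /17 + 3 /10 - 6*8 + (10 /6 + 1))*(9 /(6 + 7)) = -22637 /22100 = -1.02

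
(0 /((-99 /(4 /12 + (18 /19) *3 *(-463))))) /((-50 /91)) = 0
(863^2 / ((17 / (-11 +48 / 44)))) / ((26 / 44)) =-162359642 / 221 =-734659.01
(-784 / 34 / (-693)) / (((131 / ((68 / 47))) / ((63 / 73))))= 1568 / 4944071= 0.00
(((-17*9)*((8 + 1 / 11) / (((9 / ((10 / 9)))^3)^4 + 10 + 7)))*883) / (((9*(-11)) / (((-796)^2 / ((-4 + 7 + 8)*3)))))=846497670064000000000000 / 318507407273832931884400473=0.00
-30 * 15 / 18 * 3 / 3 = -25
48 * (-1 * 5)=-240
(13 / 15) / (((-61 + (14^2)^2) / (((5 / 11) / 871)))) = 1 / 84802905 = 0.00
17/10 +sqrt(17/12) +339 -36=sqrt(51)/6 +3047/10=305.89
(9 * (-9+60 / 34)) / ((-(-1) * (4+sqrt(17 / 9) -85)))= 3321 * sqrt(17) / 1003544+807003 / 1003544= 0.82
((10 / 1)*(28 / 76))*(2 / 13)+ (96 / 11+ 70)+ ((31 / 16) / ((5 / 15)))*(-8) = 178203 / 5434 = 32.79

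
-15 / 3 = -5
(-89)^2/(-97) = -7921/97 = -81.66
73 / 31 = 2.35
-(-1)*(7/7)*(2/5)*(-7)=-14/5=-2.80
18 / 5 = 3.60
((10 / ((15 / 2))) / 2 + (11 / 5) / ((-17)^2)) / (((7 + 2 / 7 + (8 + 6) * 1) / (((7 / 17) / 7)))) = 20461 / 10980555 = 0.00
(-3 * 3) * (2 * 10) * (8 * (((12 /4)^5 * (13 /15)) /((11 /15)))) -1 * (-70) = -4548190 /11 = -413471.82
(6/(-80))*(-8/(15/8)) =8/25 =0.32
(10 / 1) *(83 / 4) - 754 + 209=-675 / 2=-337.50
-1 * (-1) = 1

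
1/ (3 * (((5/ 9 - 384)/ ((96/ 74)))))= -144/ 127687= -0.00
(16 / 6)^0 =1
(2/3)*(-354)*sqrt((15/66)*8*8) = -944*sqrt(110)/11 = -900.07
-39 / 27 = -13 / 9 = -1.44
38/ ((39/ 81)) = 1026/ 13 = 78.92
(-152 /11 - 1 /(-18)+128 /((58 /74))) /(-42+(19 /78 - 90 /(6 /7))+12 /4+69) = -11163139 /5580267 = -2.00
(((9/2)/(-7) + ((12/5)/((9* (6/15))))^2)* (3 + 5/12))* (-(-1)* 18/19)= -1025/1596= -0.64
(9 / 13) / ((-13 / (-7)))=63 / 169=0.37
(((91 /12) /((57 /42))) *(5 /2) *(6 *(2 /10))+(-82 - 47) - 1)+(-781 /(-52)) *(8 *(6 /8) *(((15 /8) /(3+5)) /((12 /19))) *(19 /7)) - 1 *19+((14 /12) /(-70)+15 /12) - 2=-560818577 /13278720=-42.23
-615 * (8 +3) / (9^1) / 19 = -2255 / 57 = -39.56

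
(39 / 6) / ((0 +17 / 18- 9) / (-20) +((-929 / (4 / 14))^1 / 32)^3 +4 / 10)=-76677120 / 12375234678763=-0.00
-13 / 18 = -0.72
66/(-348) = -11/58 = -0.19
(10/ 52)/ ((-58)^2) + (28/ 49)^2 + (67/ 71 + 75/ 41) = 38668897451/ 12475777496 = 3.10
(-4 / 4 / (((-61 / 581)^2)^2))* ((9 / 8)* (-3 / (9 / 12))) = 1025526858489 / 27691682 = 37033.75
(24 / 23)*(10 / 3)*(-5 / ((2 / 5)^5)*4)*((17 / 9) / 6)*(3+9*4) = -17265625 / 207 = -83408.82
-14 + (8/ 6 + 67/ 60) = -231/ 20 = -11.55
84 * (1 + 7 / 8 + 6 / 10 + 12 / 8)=3339 / 10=333.90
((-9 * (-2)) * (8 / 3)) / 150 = 8 / 25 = 0.32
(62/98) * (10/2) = 155/49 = 3.16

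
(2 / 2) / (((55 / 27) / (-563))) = -15201 / 55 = -276.38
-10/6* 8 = -40/3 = -13.33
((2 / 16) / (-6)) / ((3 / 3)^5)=-1 / 48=-0.02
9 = 9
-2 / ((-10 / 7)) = 7 / 5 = 1.40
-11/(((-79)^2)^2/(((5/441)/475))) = -11/1631813643495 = -0.00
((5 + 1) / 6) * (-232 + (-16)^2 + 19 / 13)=331 / 13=25.46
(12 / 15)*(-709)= -2836 / 5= -567.20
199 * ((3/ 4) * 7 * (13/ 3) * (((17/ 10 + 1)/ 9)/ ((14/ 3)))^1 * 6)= 69849/ 40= 1746.22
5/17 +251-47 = 3473/17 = 204.29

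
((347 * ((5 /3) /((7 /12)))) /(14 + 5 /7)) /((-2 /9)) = -31230 /103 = -303.20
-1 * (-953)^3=865523177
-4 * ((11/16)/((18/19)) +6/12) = -4.90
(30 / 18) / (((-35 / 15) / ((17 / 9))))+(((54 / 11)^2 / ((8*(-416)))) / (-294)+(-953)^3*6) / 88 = -461112870105373301 / 7813757952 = -59012945.24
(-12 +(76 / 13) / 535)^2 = 6952891456 / 48372025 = 143.74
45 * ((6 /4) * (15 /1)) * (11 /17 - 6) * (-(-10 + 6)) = -21679.41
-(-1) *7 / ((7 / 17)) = 17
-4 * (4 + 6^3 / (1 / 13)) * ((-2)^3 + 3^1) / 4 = 14060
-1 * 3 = -3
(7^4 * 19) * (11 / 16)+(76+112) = 504817 / 16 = 31551.06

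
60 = 60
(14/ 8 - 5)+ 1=-9/ 4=-2.25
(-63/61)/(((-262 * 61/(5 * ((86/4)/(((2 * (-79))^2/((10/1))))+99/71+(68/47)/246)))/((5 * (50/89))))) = 189470945698125/148175093380646732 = 0.00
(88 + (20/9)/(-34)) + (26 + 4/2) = 17738/153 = 115.93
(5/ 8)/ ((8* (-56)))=-5/ 3584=-0.00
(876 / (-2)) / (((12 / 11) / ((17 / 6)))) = -13651 / 12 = -1137.58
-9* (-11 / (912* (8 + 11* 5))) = 11 / 6384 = 0.00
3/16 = 0.19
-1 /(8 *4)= -1 /32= -0.03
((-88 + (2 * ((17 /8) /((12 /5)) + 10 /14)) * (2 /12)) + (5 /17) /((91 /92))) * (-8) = 5548159 /7956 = 697.36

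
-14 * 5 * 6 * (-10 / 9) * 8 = 11200 / 3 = 3733.33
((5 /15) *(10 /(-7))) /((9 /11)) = -110 /189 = -0.58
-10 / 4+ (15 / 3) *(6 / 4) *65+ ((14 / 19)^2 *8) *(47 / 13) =2349801 / 4693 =500.70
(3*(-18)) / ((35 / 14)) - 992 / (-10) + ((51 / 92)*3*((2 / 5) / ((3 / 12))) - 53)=627 / 23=27.26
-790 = -790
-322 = -322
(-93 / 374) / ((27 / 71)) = -2201 / 3366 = -0.65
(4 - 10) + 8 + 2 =4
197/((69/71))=13987/69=202.71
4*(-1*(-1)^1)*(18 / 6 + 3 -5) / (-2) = -2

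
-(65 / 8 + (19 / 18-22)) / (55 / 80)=1846 / 99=18.65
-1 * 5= -5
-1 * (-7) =7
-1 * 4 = -4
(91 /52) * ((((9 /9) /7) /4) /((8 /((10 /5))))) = 1 /64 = 0.02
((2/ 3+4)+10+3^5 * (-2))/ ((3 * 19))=-1414/ 171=-8.27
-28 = -28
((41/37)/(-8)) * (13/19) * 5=-2665/5624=-0.47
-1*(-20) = 20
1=1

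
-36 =-36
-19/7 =-2.71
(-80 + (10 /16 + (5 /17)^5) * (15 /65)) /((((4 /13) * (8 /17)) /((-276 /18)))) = 271212259855 /32072064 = 8456.34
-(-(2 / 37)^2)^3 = 64 / 2565726409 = 0.00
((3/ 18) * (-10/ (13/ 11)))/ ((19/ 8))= -440/ 741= -0.59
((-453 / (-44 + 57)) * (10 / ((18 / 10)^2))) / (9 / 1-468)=37750 / 161109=0.23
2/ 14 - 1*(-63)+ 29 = 645/ 7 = 92.14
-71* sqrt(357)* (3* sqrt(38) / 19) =-213* sqrt(13566) / 19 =-1305.73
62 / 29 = 2.14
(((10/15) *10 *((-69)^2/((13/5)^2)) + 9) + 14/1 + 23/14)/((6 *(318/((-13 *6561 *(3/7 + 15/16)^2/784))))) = -190571857761105/379454193664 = -502.23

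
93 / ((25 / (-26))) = -2418 / 25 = -96.72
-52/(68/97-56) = 1261/1341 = 0.94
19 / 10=1.90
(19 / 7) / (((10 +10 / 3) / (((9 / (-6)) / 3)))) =-57 / 560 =-0.10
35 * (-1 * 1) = -35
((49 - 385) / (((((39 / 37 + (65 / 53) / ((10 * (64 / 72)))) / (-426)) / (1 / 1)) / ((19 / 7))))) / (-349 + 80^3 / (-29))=-117836207616 / 6509282507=-18.10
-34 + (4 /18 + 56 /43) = -12568 /387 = -32.48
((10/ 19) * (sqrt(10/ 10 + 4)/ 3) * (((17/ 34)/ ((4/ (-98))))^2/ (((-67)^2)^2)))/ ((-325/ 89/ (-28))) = 1495823 * sqrt(5)/ 149319806610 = 0.00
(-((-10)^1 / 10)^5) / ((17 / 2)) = 2 / 17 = 0.12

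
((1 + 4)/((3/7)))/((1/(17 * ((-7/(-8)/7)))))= 24.79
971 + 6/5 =4861/5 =972.20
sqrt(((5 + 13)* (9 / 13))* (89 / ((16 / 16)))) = 9* sqrt(2314) / 13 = 33.30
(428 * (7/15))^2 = 8976016/225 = 39893.40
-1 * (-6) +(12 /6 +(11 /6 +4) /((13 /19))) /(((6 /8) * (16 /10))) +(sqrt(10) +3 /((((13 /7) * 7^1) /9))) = sqrt(10) +7885 /468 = 20.01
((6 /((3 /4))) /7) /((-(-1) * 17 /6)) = 48 /119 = 0.40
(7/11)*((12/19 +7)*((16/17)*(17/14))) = 1160/209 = 5.55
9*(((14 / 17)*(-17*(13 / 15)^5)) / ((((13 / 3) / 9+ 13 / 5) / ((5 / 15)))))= -199927 / 30000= -6.66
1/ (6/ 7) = 7/ 6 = 1.17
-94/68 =-47/34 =-1.38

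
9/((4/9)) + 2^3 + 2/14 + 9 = 1047/28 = 37.39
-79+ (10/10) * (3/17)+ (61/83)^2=-9168003/117113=-78.28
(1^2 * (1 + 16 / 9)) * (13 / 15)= 65 / 27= 2.41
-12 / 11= -1.09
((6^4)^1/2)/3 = 216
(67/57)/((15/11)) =737/855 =0.86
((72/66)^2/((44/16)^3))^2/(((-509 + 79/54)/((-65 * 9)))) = 2683085783040/710866996039607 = 0.00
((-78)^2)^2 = 37015056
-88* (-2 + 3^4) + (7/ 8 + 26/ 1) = -55401/ 8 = -6925.12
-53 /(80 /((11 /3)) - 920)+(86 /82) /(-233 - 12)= 1086279 /19848920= 0.05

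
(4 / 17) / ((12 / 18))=6 / 17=0.35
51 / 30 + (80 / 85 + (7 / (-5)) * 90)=-123.36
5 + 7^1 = 12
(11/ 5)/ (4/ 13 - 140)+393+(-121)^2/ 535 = 81679167/ 194312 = 420.35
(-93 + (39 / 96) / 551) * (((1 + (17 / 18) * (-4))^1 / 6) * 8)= 40994075 / 119016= 344.44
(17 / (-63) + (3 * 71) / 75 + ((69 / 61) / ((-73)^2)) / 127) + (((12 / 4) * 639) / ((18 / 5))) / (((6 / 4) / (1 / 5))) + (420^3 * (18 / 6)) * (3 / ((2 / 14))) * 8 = 37340352073.57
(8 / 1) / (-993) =-8 / 993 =-0.01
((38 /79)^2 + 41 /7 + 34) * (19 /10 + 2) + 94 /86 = 2957541809 /18785410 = 157.44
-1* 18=-18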